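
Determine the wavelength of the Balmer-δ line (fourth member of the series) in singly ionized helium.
102.5173 nm

The lines of a series are numbered from the longest wavelength (smallest ΔE) outward; the fourth line is the transition from n = n_f + 4 to n_f.
The Balmer series has all transitions ending at n_f = 2.

For He⁺ (Z = 2), the fourth line (δ-line) is the jump from n = 6 to n = 2:
E_6 = -13.6057 × 2² / 6² = -1.5117444 eV
E_2 = -13.6057 × 2² / 2² = -13.6057000 eV
ΔE = E_6 - E_2 = 12.0939556 eV

λ = hc/E = 1239.84 eV·nm / 12.0939556 eV
λ = 102.5173 nm

This is the δ-line of the Balmer series in He⁺.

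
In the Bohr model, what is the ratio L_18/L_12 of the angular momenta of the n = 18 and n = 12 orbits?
1.50000

In the Bohr model, L_n = nℏ, so the ratio is purely the ratio of quantum numbers:

L_18/L_12 = 18ℏ / 12ℏ = 18/12 = 1.50000

The angular momentum scales linearly with n.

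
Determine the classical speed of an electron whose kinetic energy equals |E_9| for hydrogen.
2.4308e+05 m/s (or 0.081082% of c)

The binding energy at n = 9 for hydrogen is:
E_9 = -13.6057/9² = -0.16797160 eV
|E_9| = 0.16797160 eV

Convert to Joules:
KE = 0.16797160 eV × (1.602177 × 10⁻¹⁹ J/eV) = 2.691202e-20 J

Using KE = ½mv²:
v = √(2·KE/m_e)
v = √(2 × 2.691202e-20 J / 9.10938 × 10⁻³¹ kg)
v = 2.4308e+05 m/s

This is approximately 0.081082% the speed of light.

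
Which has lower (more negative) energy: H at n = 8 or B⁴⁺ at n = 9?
B⁴⁺ at n = 9 (E = -4.199 eV)

Using E_n = -13.6057 Z² / n² eV:

H (Z = 1) at n = 8:
E = -13.6057 × 1² / 8² = -13.6057 × 1 / 64 = -0.212589 eV

B⁴⁺ (Z = 5) at n = 9:
E = -13.6057 × 5² / 9² = -13.6057 × 25 / 81 = -4.199290 eV

Since -4.199290 eV < -0.212589 eV,
B⁴⁺ at n = 9 is more tightly bound (requires more energy to ionize).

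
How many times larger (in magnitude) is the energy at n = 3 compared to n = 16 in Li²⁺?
28.4444

Using E_n = -13.6057 Z² / n² eV with Z = 3:

E_3 = -13.6057 × 3² / 3² = -122.4513 / 9 = -13.6057000000 eV
E_16 = -13.6057 × 3² / 16² = -122.4513 / 256 = -0.4783253906 eV

The ratio is:
E_3/E_16 = (-13.6057000000) / (-0.4783253906)
E_3/E_16 = (-122.4513/9) / (-122.4513/256)
E_3/E_16 = 256/9
E_3/E_16 = 28.4444
(Note: the Z² factors cancel in the ratio.)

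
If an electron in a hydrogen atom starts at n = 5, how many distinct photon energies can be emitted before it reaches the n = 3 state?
3

The electron can occupy levels n = 3, 4, ..., 5 during de-excitation — that is m = 5 - 3 + 1 = 3 distinct levels.

The number of distinct spectral lines equals the number of ways to choose 2 of these m levels (each pair gives one possible emission transition):

Number of lines = m(m-1)/2 = 3×2/2 = 3

These correspond to all possible transitions between the 3 levels:
5 → 4, 5 → 3, 4 → 3

Each transition produces a photon with a unique energy (and thus wavelength). This count does not depend on Z.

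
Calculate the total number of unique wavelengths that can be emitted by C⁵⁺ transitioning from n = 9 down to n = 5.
10

The electron can occupy levels n = 5, 6, ..., 9 during de-excitation — that is m = 9 - 5 + 1 = 5 distinct levels.

The number of distinct spectral lines equals the number of ways to choose 2 of these m levels (each pair gives one possible emission transition):

Number of lines = m(m-1)/2 = 5×4/2 = 10

These correspond to all possible transitions between the 5 levels:
9 → 8, 9 → 7, 9 → 6, 9 → 5, 8 → 7, 8 → 6, 8 → 5, 7 → 6...

Each transition produces a photon with a unique energy (and thus wavelength). This count does not depend on Z.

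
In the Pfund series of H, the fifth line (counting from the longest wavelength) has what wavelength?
3037.5504 nm

The lines of a series are numbered from the longest wavelength (smallest ΔE) outward; the fifth line is the transition from n = n_f + 5 to n_f.
The Pfund series has all transitions ending at n_f = 5.

For H, the fifth line (ε-line) is the jump from n = 10 to n = 5:
E_10 = -13.6057 / 10² = -0.1360570000 eV
E_5 = -13.6057 / 5² = -0.5442280000 eV
ΔE = E_10 - E_5 = 0.4081710000 eV

λ = hc/E = 1239.84 eV·nm / 0.4081710000 eV
λ = 3037.5504 nm

This is the ε-line of the Pfund series in H.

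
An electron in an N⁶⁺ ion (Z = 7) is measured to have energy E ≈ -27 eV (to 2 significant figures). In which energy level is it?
n = 5

The exact energy levels follow E_n = -13.6057 Z² / n² eV with Z = 7.

The measured value (-27 eV) is reported to only 2 significant figures, so we must test candidate n values and see which one matches to that precision.

Candidate energies:
  n = 3:  E = -13.6057 × 7² / 3² = -74.075478 eV
  n = 4:  E = -13.6057 × 7² / 4² = -41.667456 eV
  n = 5:  E = -13.6057 × 7² / 5² = -26.667172 eV  ← matches
  n = 6:  E = -13.6057 × 7² / 6² = -18.518869 eV
  n = 7:  E = -13.6057 × 7² / 7² = -13.605700 eV

Checking against the measurement of -27 eV (2 sig figs), only n = 5 agrees:
E_5 = -26.667172 eV, which rounds to -27 eV ✓

Therefore n = 5.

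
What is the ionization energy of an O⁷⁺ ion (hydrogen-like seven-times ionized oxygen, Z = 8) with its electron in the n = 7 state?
17.7707 eV

The ionization energy is the energy needed to remove the electron completely (n → ∞).

For a hydrogen-like ion with Z = 8, E_n = -13.6057 Z² / n² eV.

At n = 7: E_7 = -13.6057 × 8² / 7² = -17.7707102 eV
At n = ∞: E_∞ = 0 eV

Ionization energy = E_∞ - E_7 = 0 - (-17.7707102) = 17.7707102 eV
Ionization energy ≈ 17.7707 eV

This is also called the binding energy of the electron in state n = 7.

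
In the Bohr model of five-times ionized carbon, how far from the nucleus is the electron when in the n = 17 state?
2.548870 nm (or 25.488702 Å)

The Bohr radius formula is:
r_n = n² a₀ / Z

where a₀ = 0.052917721 nm is the Bohr radius.

For C⁵⁺ (Z = 6) at n = 17:
r_17 = 17² × 0.052917721 nm / 6
r_17 = 289 × 0.052917721 nm / 6
r_17 = 15.2932214 nm / 6
r_17 = 2.548870 nm

The electron orbits at approximately 2.548870 nm from the nucleus.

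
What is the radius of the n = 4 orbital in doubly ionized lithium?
0.282228 nm (or 2.822278 Å)

The Bohr radius formula is:
r_n = n² a₀ / Z

where a₀ = 0.052917721 nm is the Bohr radius.

For Li²⁺ (Z = 3) at n = 4:
r_4 = 4² × 0.052917721 nm / 3
r_4 = 16 × 0.052917721 nm / 3
r_4 = 0.8466835 nm / 3
r_4 = 0.282228 nm

The electron orbits at approximately 0.282228 nm from the nucleus.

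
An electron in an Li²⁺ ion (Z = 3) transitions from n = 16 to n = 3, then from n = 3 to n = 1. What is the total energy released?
121.97297 eV

The energy levels of Li²⁺ are E_n = -13.6057 × 3² / n² eV.

First transition (16 → 3):
ΔE₁ = |E_3 - E_16|
ΔE₁ = |-13.60570000000 - (-0.47832539063)| = 13.12737461 eV

Second transition (3 → 1):
ΔE₂ = |E_1 - E_3|
ΔE₂ = |-122.45130000000 - (-13.60570000000)| = 108.84560000 eV

Total energy released:
E_total = ΔE₁ + ΔE₂ = 13.12737461 + 108.84560000 = 121.97297 eV

Note: This equals the direct transition 16 → 1: 121.97297 eV ✓
Energy is conserved regardless of the path taken.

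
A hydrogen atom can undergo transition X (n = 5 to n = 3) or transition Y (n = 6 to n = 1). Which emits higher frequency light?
6 → 1

Calculate the energy for each transition:

Transition 5 → 3:
ΔE₁ = |E_3 - E_5| = |-13.6057/3² - (-13.6057/5²)|
ΔE₁ = |-1.511744444444 - (-0.544228000000)| = 0.967516444 eV

Transition 6 → 1:
ΔE₂ = |E_1 - E_6| = |-13.6057/1² - (-13.6057/6²)|
ΔE₂ = |-13.605700000000 - (-0.377936111111)| = 13.227763889 eV

Since 13.227763889 eV > 0.967516444 eV, the transition 6 → 1 emits the more energetic photon.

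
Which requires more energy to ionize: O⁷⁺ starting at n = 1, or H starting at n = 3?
O⁷⁺ at n = 1 (E = -870.765 eV)

Using E_n = -13.6057 Z² / n² eV:

O⁷⁺ (Z = 8) at n = 1:
E = -13.6057 × 8² / 1² = -13.6057 × 64 / 1 = -870.764800 eV

H (Z = 1) at n = 3:
E = -13.6057 × 1² / 3² = -13.6057 × 1 / 9 = -1.511744 eV

Since -870.764800 eV < -1.511744 eV,
O⁷⁺ at n = 1 is more tightly bound (requires more energy to ionize).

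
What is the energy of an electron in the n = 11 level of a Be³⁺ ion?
-1.7991 eV

For hydrogen-like ions, the energy levels scale with Z²:
E_n = -13.6057 Z² / n² eV

For Be³⁺ (Z = 4) at n = 11:
E_11 = -13.6057 × 4² / 11²
E_11 = -13.6057 × 16 / 121
E_11 = -217.6912 / 121
E_11 = -1.7991 eV

The energy is 16 times more negative than hydrogen at the same n due to the stronger nuclear charge.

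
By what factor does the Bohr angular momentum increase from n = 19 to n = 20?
1.05263

In the Bohr model, L_n = nℏ, so the ratio is purely the ratio of quantum numbers:

L_20/L_19 = 20ℏ / 19ℏ = 20/19 = 1.05263

The angular momentum scales linearly with n.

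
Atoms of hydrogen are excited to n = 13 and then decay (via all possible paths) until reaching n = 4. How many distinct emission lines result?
45

The electron can occupy levels n = 4, 5, ..., 13 during de-excitation — that is m = 13 - 4 + 1 = 10 distinct levels.

The number of distinct spectral lines equals the number of ways to choose 2 of these m levels (each pair gives one possible emission transition):

Number of lines = m(m-1)/2 = 10×9/2 = 45

These correspond to all possible transitions between the 10 levels:
13 → 12, 13 → 11, 13 → 10, 13 → 9, 13 → 8, 13 → 7, 13 → 6, 13 → 5...

Each transition produces a photon with a unique energy (and thus wavelength). This count does not depend on Z.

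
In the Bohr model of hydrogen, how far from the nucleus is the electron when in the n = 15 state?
11.9065 nm (or 119.0648 Å)

The Bohr radius formula is:
r_n = n² a₀ / Z

where a₀ = 0.0529177 nm is the Bohr radius.

For H (Z = 1) at n = 15:
r_15 = 15² × 0.0529177 nm / 1
r_15 = 225 × 0.0529177 nm / 1
r_15 = 11.90648 nm / 1
r_15 = 11.9065 nm

The electron orbits at approximately 11.9065 nm from the nucleus.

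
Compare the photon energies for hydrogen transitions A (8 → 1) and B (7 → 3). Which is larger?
8 → 1

Calculate the energy for each transition:

Transition 8 → 1:
ΔE₁ = |E_1 - E_8| = |-13.6057/1² - (-13.6057/8²)|
ΔE₁ = |-13.6057000000 - (-0.2125890625)| = 13.3931109 eV

Transition 7 → 3:
ΔE₂ = |E_3 - E_7| = |-13.6057/3² - (-13.6057/7²)|
ΔE₂ = |-1.5117444444 - (-0.2776673469)| = 1.2340771 eV

Since 13.3931109 eV > 1.2340771 eV, the transition 8 → 1 emits the more energetic photon.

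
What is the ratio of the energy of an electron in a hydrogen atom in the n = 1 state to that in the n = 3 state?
9.0000

Using E_n = -13.6057 Z² / n² eV with Z = 1:

E_1 = -13.6057 / 1² = -13.6057 / 1 = -13.6057000000 eV
E_3 = -13.6057 / 3² = -13.6057 / 9 = -1.5117444444 eV

The ratio is:
E_1/E_3 = (-13.6057000000) / (-1.5117444444)
E_1/E_3 = (-13.6057/1) / (-13.6057/9)
E_1/E_3 = 9/1
E_1/E_3 = 9.0000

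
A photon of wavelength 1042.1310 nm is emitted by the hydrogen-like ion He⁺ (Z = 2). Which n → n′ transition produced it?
n = 13 → n = 6

First, find the photon energy from the wavelength (hc = 1239.84 eV·nm):
E = hc/λ = 1239.84 eV·nm / 1042.1310 nm = 1.1897161 eV

The energy levels of He⁺ satisfy E_n = -13.6057 × 2² / n² eV, so an emission n_i → n_f releases
ΔE = 13.6057 × 2² × (1/n_f² − 1/n_i²) eV.

Setting ΔE equal to the photon energy:
1/n_f² − 1/n_i² = 1.1897161 / (13.6057 × 2²) = 0.021860619

Since 1/n_i² must be positive, we need 1/n_f² > 0.021860619, i.e. n_f ≤ 6. For each allowed n_f, solve n_i = (1/n_f² − 0.021860619)^(−1/2) and check whether it is a whole number:
  n_f = 1: 1/n_i² = 1.000000000 − 0.021860619 = 0.978139381 → n_i = 1.011  (not an integer) ✗
  n_f = 2: 1/n_i² = 0.250000000 − 0.021860619 = 0.228139381 → n_i = 2.094  (not an integer) ✗
  n_f = 3: 1/n_i² = 0.111111111 − 0.021860619 = 0.089250492 → n_i = 3.347  (not an integer) ✗
  n_f = 4: 1/n_i² = 0.062500000 − 0.021860619 = 0.040639381 → n_i = 4.961  (not an integer) ✗
  n_f = 5: 1/n_i² = 0.040000000 − 0.021860619 = 0.018139381 → n_i = 7.425  (not an integer) ✗
  n_f = 6: 1/n_i² = 0.027777778 − 0.021860619 = 0.005917159 → n_i = 13.000  → integer, n_i = 13 ✓

Only n_f = 6 gives an integer upper level, n_i = 13.

The transition is from n = 13 to n = 6 (emission).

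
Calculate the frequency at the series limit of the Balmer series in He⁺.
3.28984e+15 Hz

The series limit corresponds to the transition from n = ∞ to n = 2.
This is the highest energy (shortest wavelength) transition in the Balmer series.

E_∞ = 0 eV
E_2 = -13.6057 × 2² / 2² = -13.6057000 eV

Energy at series limit:
ΔE = E_∞ - E_2 = 0 - (-13.6057000) = 13.6057000 eV
E = 13.6057000 eV × (1.602177 × 10⁻¹⁹ J/eV) = 2.1798740e-18 J
f = E/h = 2.1798740e-18 J / (6.62607 × 10⁻³⁴ J·s) = 3.28984e+15 Hz

This energy equals the ionization energy from the n = 2 state of He⁺.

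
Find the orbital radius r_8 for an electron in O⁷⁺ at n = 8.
0.423342 nm (or 4.233418 Å)

The Bohr radius formula is:
r_n = n² a₀ / Z

where a₀ = 0.052917721 nm is the Bohr radius.

For O⁷⁺ (Z = 8) at n = 8:
r_8 = 8² × 0.052917721 nm / 8
r_8 = 64 × 0.052917721 nm / 8
r_8 = 3.3867341 nm / 8
r_8 = 0.423342 nm

The electron orbits at approximately 0.423342 nm from the nucleus.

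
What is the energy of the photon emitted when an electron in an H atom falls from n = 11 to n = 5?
0.432 eV

The energy levels are E_n = -13.6057 eV / n².

Energy at n = 11: E_11 = -13.6057 / 11² = -0.112444 eV
Energy at n = 5: E_5 = -13.6057 / 5² = -0.544228 eV

For emission (electron falling to lower state), the photon energy is:
E_photon = E_11 - E_5 = |-0.112444 - (-0.544228)|
E_photon = 0.432 eV

This energy is carried away by the emitted photon.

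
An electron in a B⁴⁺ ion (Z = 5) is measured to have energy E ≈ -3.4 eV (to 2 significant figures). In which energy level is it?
n = 10

The exact energy levels follow E_n = -13.6057 Z² / n² eV with Z = 5.

The measured value (-3.4 eV) is reported to only 2 significant figures, so we must test candidate n values and see which one matches to that precision.

Candidate energies:
  n = 8:  E = -13.6057 × 5² / 8² = -5.31473 eV
  n = 9:  E = -13.6057 × 5² / 9² = -4.19929 eV
  n = 10:  E = -13.6057 × 5² / 10² = -3.40143 eV  ← matches
  n = 11:  E = -13.6057 × 5² / 11² = -2.81110 eV
  n = 12:  E = -13.6057 × 5² / 12² = -2.36210 eV

Checking against the measurement of -3.4 eV (2 sig figs), only n = 10 agrees:
E_10 = -3.40143 eV, which rounds to -3.4 eV ✓

Therefore n = 10.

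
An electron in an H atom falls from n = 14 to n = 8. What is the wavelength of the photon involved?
8659.7802 nm

First, find the transition energy using E_n = -13.6057 / n² eV:
E_14 = -13.6057 / 14² = -0.0694168367 eV
E_8 = -13.6057 / 8² = -0.2125890625 eV

Photon energy: |ΔE| = |E_8 - E_14| = 0.1431722258 eV

Convert to wavelength using E = hc/λ with hc = 1239.84 eV·nm:
λ = hc/E = 1239.84 eV·nm / 0.1431722258 eV
λ = 8659.7802 nm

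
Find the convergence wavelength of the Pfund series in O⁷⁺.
35.60 nm

The series limit corresponds to the transition from n = ∞ to n = 5.
This is the highest energy (shortest wavelength) transition in the Pfund series.

E_∞ = 0 eV
E_5 = -13.6057 × 8² / 5² = -34.8306 eV

Energy at series limit:
ΔE = E_∞ - E_5 = 0 - (-34.8306) = 34.8306 eV
λ = hc/E = 1239.84 eV·nm / 34.8306 eV = 35.60 nm

This energy equals the ionization energy from the n = 5 state of O⁷⁺.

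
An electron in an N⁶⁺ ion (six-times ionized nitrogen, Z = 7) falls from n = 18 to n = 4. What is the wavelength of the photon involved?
31.30 nm

First, find the transition energy using E_n = -13.6057 Z² / n² eV:
E_18 = -13.6057 × 7² / 18² = -2.0577 eV
E_4 = -13.6057 × 7² / 4² = -41.6675 eV

Photon energy: |ΔE| = |E_4 - E_18| = 39.6098 eV

Convert to wavelength using E = hc/λ with hc = 1239.84 eV·nm:
λ = hc/E = 1239.84 eV·nm / 39.6098 eV
λ = 31.30 nm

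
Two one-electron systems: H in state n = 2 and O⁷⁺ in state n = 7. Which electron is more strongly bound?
O⁷⁺ at n = 7 (E = -17.77 eV)

Using E_n = -13.6057 Z² / n² eV:

H (Z = 1) at n = 2:
E = -13.6057 × 1² / 2² = -13.6057 × 1 / 4 = -3.40143 eV

O⁷⁺ (Z = 8) at n = 7:
E = -13.6057 × 8² / 7² = -13.6057 × 64 / 49 = -17.77071 eV

Since -17.77071 eV < -3.40143 eV,
O⁷⁺ at n = 7 is more tightly bound (requires more energy to ionize).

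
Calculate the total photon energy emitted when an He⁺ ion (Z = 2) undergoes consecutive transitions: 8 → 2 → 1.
53.572444 eV

The energy levels of He⁺ are E_n = -13.6057 × 2² / n² eV.

First transition (8 → 2):
ΔE₁ = |E_2 - E_8|
ΔE₁ = |-13.605700000000 - (-0.850356250000)| = 12.755343750 eV

Second transition (2 → 1):
ΔE₂ = |E_1 - E_2|
ΔE₂ = |-54.422800000000 - (-13.605700000000)| = 40.817100000 eV

Total energy released:
E_total = ΔE₁ + ΔE₂ = 12.755343750 + 40.817100000 = 53.572444 eV

Note: This equals the direct transition 8 → 1: 53.572444 eV ✓
Energy is conserved regardless of the path taken.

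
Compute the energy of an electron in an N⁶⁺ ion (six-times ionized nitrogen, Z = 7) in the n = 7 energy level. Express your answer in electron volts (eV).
-13.605700 eV

The energy levels of a hydrogen-like atom are given by:
E_n = -13.6057 Z² / n² eV  (with Z = 7 for N⁶⁺)

For n = 7:
E_7 = -13.6057 × 7² / 7²
E_7 = -13.6057 × 49 / 49
E_7 = -13.605700 eV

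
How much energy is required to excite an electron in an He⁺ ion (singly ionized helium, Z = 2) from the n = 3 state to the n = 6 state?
4.53523 eV

The energy levels of a hydrogen-like atom are E_n = -13.6057 Z² eV / n².

Energy at n = 3: E_3 = -13.6057 × 2² / 3² = -6.04697778 eV
Energy at n = 6: E_6 = -13.6057 × 2² / 6² = -1.51174444 eV

The excitation energy is the difference:
ΔE = E_6 - E_3
ΔE = -1.51174444 - (-6.04697778)
ΔE = 4.53523 eV

Since this is positive, energy must be absorbed (photon absorption).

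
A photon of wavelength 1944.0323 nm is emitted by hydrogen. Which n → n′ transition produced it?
n = 8 → n = 4

First, find the photon energy from the wavelength (hc = 1239.84 eV·nm):
E = hc/λ = 1239.84 eV·nm / 1944.0323 nm = 0.63776718 eV

The energy levels of hydrogen satisfy E_n = -13.6057 / n² eV, so an emission n_i → n_f releases
ΔE = 13.6057 × (1/n_f² − 1/n_i²) eV.

Setting ΔE equal to the photon energy:
1/n_f² − 1/n_i² = 0.63776718 / 13.6057 = 0.046874999

Since 1/n_i² must be positive, we need 1/n_f² > 0.046874999, i.e. n_f ≤ 4. For each allowed n_f, solve n_i = (1/n_f² − 0.046874999)^(−1/2) and check whether it is a whole number:
  n_f = 1: 1/n_i² = 1.000000000 − 0.046874999 = 0.953125001 → n_i = 1.024  (not an integer) ✗
  n_f = 2: 1/n_i² = 0.250000000 − 0.046874999 = 0.203125001 → n_i = 2.219  (not an integer) ✗
  n_f = 3: 1/n_i² = 0.111111111 − 0.046874999 = 0.064236112 → n_i = 3.946  (not an integer) ✗
  n_f = 4: 1/n_i² = 0.062500000 − 0.046874999 = 0.015625001 → n_i = 8.000  → integer, n_i = 8 ✓

Only n_f = 4 gives an integer upper level, n_i = 8.

The transition is from n = 8 to n = 4 (emission).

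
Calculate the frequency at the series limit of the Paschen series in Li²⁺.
3.28984e+15 Hz

The series limit corresponds to the transition from n = ∞ to n = 3.
This is the highest energy (shortest wavelength) transition in the Paschen series.

E_∞ = 0 eV
E_3 = -13.6057 × 3² / 3² = -13.6057000 eV

Energy at series limit:
ΔE = E_∞ - E_3 = 0 - (-13.6057000) = 13.6057000 eV
E = 13.6057000 eV × (1.602177 × 10⁻¹⁹ J/eV) = 2.1798740e-18 J
f = E/h = 2.1798740e-18 J / (6.62607 × 10⁻³⁴ J·s) = 3.28984e+15 Hz

This energy equals the ionization energy from the n = 3 state of Li²⁺.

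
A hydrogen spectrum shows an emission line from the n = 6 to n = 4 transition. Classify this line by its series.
Brackett series

The spectral series in hydrogen are named based on the final (lower) energy level:
- Lyman series: n_final = 1 (ultraviolet)
- Balmer series: n_final = 2 (visible/near-UV)
- Paschen series: n_final = 3 (infrared)
- Brackett series: n_final = 4 (infrared)
- Pfund series: n_final = 5 (far infrared)

Since this transition ends at n = 4, it belongs to the Brackett series.

For reference, this 6 → 4 line has photon energy
ΔE = 13.6057 eV × (1/4² - 1/6²) = 0.47242013889 eV,
corresponding to wavelength λ = hc/ΔE = 1239.84 eV·nm / 0.47242013889 eV = 2624.44358 nm in the infrared region.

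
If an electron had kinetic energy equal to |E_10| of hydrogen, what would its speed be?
2.19e+05 m/s (or 0.07% of c)

The binding energy at n = 10 for hydrogen is:
E_10 = -13.6057/10² = -0.136057 eV
|E_10| = 0.136057 eV

Convert to Joules:
KE = 0.136057 eV × (1.602177 × 10⁻¹⁹ J/eV) = 2.1799e-20 J

Using KE = ½mv²:
v = √(2·KE/m_e)
v = √(2 × 2.1799e-20 J / 9.10938 × 10⁻³¹ kg)
v = 2.19e+05 m/s

This is approximately 0.07% the speed of light.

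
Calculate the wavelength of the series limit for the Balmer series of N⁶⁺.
7.43890 nm

The series limit corresponds to the transition from n = ∞ to n = 2.
This is the highest energy (shortest wavelength) transition in the Balmer series.

E_∞ = 0 eV
E_2 = -13.6057 × 7² / 2² = -166.6698250 eV

Energy at series limit:
ΔE = E_∞ - E_2 = 0 - (-166.6698250) = 166.6698250 eV
λ = hc/E = 1239.84 eV·nm / 166.6698250 eV = 7.43890 nm

This energy equals the ionization energy from the n = 2 state of N⁶⁺.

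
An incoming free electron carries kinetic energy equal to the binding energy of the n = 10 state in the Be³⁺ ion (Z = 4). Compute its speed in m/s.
8.751e+05 m/s (or 0.29% of c)

The binding energy at n = 10 for Be³⁺ is:
E_10 = -13.6057 × 4²/10² = -2.176912 eV
|E_10| = 2.176912 eV

Convert to Joules:
KE = 2.176912 eV × (1.602177 × 10⁻¹⁹ J/eV) = 3.48780e-19 J

Using KE = ½mv²:
v = √(2·KE/m_e)
v = √(2 × 3.48780e-19 J / 9.10938 × 10⁻³¹ kg)
v = 8.751e+05 m/s

This is approximately 0.29% the speed of light.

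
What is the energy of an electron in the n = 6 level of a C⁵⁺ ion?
-13.60570 eV

For hydrogen-like ions, the energy levels scale with Z²:
E_n = -13.6057 Z² / n² eV

For C⁵⁺ (Z = 6) at n = 6:
E_6 = -13.6057 × 6² / 6²
E_6 = -13.6057 × 36 / 36
E_6 = -489.8052 / 36
E_6 = -13.60570 eV

The energy is 36 times more negative than hydrogen at the same n due to the stronger nuclear charge.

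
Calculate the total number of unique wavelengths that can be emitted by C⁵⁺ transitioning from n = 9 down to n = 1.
36

The electron can occupy levels n = 1, 2, ..., 9 during de-excitation — that is m = 9 - 1 + 1 = 9 distinct levels.

The number of distinct spectral lines equals the number of ways to choose 2 of these m levels (each pair gives one possible emission transition):

Number of lines = m(m-1)/2 = 9×8/2 = 36

These correspond to all possible transitions between the 9 levels:
9 → 8, 9 → 7, 9 → 6, 9 → 5, 9 → 4, 9 → 3, 9 → 2, 9 → 1...

Each transition produces a photon with a unique energy (and thus wavelength). This count does not depend on Z.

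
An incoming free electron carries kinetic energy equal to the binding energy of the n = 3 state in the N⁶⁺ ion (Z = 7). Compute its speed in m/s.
5.10e+06 m/s (or 1.70% of c)

The binding energy at n = 3 for N⁶⁺ is:
E_3 = -13.6057 × 7²/3² = -74.0755 eV
|E_3| = 74.0755 eV

Convert to Joules:
KE = 74.0755 eV × (1.602177 × 10⁻¹⁹ J/eV) = 1.1868e-17 J

Using KE = ½mv²:
v = √(2·KE/m_e)
v = √(2 × 1.1868e-17 J / 9.10938 × 10⁻³¹ kg)
v = 5.10e+06 m/s

This is approximately 1.70% the speed of light.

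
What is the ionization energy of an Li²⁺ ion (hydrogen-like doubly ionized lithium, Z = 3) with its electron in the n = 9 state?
1.51174 eV

The ionization energy is the energy needed to remove the electron completely (n → ∞).

For a hydrogen-like ion with Z = 3, E_n = -13.6057 Z² / n² eV.

At n = 9: E_9 = -13.6057 × 3² / 9² = -1.51174444 eV
At n = ∞: E_∞ = 0 eV

Ionization energy = E_∞ - E_9 = 0 - (-1.51174444) = 1.51174444 eV
Ionization energy ≈ 1.51174 eV

This is also called the binding energy of the electron in state n = 9.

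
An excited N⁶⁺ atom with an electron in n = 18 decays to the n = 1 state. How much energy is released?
664.62165 eV

The energy levels are E_n = -13.6057 Z² eV / n².

Energy at n = 18: E_18 = -13.6057 × 7² / 18² = -2.05765216 eV
Energy at n = 1: E_1 = -13.6057 × 7² / 1² = -666.67930000 eV

For emission (electron falling to lower state), the photon energy is:
E_photon = E_18 - E_1 = |-2.05765216 - (-666.67930000)|
E_photon = 664.62165 eV

This energy is carried away by the emitted photon.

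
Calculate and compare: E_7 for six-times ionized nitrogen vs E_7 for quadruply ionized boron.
N⁶⁺ at n = 7 (E = -13.6057 eV)

Using E_n = -13.6057 Z² / n² eV:

N⁶⁺ (Z = 7) at n = 7:
E = -13.6057 × 7² / 7² = -13.6057 × 49 / 49 = -13.6057000 eV

B⁴⁺ (Z = 5) at n = 7:
E = -13.6057 × 5² / 7² = -13.6057 × 25 / 49 = -6.9416837 eV

Since -13.6057000 eV < -6.9416837 eV,
N⁶⁺ at n = 7 is more tightly bound (requires more energy to ionize).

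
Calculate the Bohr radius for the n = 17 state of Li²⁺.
5.0977 nm (or 50.9774 Å)

The Bohr radius formula is:
r_n = n² a₀ / Z

where a₀ = 0.0529177 nm is the Bohr radius.

For Li²⁺ (Z = 3) at n = 17:
r_17 = 17² × 0.0529177 nm / 3
r_17 = 289 × 0.0529177 nm / 3
r_17 = 15.29322 nm / 3
r_17 = 5.0977 nm

The electron orbits at approximately 5.0977 nm from the nucleus.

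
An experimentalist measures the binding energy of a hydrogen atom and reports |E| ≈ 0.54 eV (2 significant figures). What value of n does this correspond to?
n = 5

The exact energy levels follow E_n = -13.6057 eV / n².

The measured value (-0.54 eV) is reported to only 2 significant figures, so we must test candidate n values and see which one matches to that precision.

Candidate energies:
  n = 3:  E = -13.6057/3² = -1.51174 eV
  n = 4:  E = -13.6057/4² = -0.85036 eV
  n = 5:  E = -13.6057/5² = -0.54423 eV  ← matches
  n = 6:  E = -13.6057/6² = -0.37794 eV
  n = 7:  E = -13.6057/7² = -0.27767 eV

Checking against the measurement of -0.54 eV (2 sig figs), only n = 5 agrees:
E_5 = -0.54423 eV, which rounds to -0.54 eV ✓

Therefore n = 5.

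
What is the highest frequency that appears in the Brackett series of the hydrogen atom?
2.056e+14 Hz

The series limit corresponds to the transition from n = ∞ to n = 4.
This is the highest energy (shortest wavelength) transition in the Brackett series.

E_∞ = 0 eV
E_4 = -13.6057 / 4² = -0.8503563 eV

Energy at series limit:
ΔE = E_∞ - E_4 = 0 - (-0.8503563) = 0.8503563 eV
E = 0.8503563 eV × (1.602177 × 10⁻¹⁹ J/eV) = 1.36242e-19 J
f = E/h = 1.36242e-19 J / (6.62607 × 10⁻³⁴ J·s) = 2.056e+14 Hz

This energy equals the ionization energy from the n = 4 state of hydrogen.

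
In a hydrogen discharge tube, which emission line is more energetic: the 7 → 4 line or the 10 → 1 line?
10 → 1

Calculate the energy for each transition:

Transition 7 → 4:
ΔE₁ = |E_4 - E_7| = |-13.6057/4² - (-13.6057/7²)|
ΔE₁ = |-0.85035625 - (-0.27766735)| = 0.57269 eV

Transition 10 → 1:
ΔE₂ = |E_1 - E_10| = |-13.6057/1² - (-13.6057/10²)|
ΔE₂ = |-13.60570000 - (-0.13605700)| = 13.46964 eV

Since 13.46964 eV > 0.57269 eV, the transition 10 → 1 emits the more energetic photon.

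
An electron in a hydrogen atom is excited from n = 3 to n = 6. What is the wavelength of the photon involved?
1093.51816 nm

First, find the transition energy using E_n = -13.6057 / n² eV:
E_3 = -13.6057 / 3² = -1.5117444444 eV
E_6 = -13.6057 / 6² = -0.3779361111 eV

Photon energy: |ΔE| = |E_6 - E_3| = 1.1338083333 eV

Convert to wavelength using E = hc/λ with hc = 1239.84 eV·nm:
λ = hc/E = 1239.84 eV·nm / 1.1338083333 eV
λ = 1093.51816 nm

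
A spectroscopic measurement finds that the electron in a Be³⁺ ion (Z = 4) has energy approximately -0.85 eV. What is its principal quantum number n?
n = 16

The exact energy levels follow E_n = -13.6057 Z² / n² eV with Z = 4.

The measured value (-0.85 eV) is reported to only 2 significant figures, so we must test candidate n values and see which one matches to that precision.

Candidate energies:
  n = 14:  E = -13.6057 × 4² / 14² = -1.11067 eV
  n = 15:  E = -13.6057 × 4² / 15² = -0.96752 eV
  n = 16:  E = -13.6057 × 4² / 16² = -0.85036 eV  ← matches
  n = 17:  E = -13.6057 × 4² / 17² = -0.75326 eV
  n = 18:  E = -13.6057 × 4² / 18² = -0.67189 eV

Checking against the measurement of -0.85 eV (2 sig figs), only n = 16 agrees:
E_16 = -0.85036 eV, which rounds to -0.85 eV ✓

Therefore n = 16.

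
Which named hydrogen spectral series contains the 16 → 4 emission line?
Brackett series

The spectral series in hydrogen are named based on the final (lower) energy level:
- Lyman series: n_final = 1 (ultraviolet)
- Balmer series: n_final = 2 (visible/near-UV)
- Paschen series: n_final = 3 (infrared)
- Brackett series: n_final = 4 (infrared)
- Pfund series: n_final = 5 (far infrared)

Since this transition ends at n = 4, it belongs to the Brackett series.

For reference, this 16 → 4 line has photon energy
ΔE = 13.6057 eV × (1/4² - 1/16²) = 0.797208984 eV,
corresponding to wavelength λ = hc/ΔE = 1239.84 eV·nm / 0.797208984 eV = 1555.226 nm in the infrared region.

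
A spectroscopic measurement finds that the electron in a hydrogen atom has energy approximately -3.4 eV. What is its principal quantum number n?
n = 2

The exact energy levels follow E_n = -13.6057 eV / n².

The measured value (-3.4 eV) is reported to only 2 significant figures, so we must test candidate n values and see which one matches to that precision.

Candidate energies:
  n = 1:  E = -13.6057/1² = -13.60570 eV
  n = 2:  E = -13.6057/2² = -3.40143 eV  ← matches
  n = 3:  E = -13.6057/3² = -1.51174 eV
  n = 4:  E = -13.6057/4² = -0.85036 eV

Checking against the measurement of -3.4 eV (2 sig figs), only n = 2 agrees:
E_2 = -3.40143 eV, which rounds to -3.4 eV ✓

Therefore n = 2.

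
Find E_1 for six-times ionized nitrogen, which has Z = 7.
-666.68 eV

For hydrogen-like ions, the energy levels scale with Z²:
E_n = -13.6057 Z² / n² eV

For N⁶⁺ (Z = 7) at n = 1:
E_1 = -13.6057 × 7² / 1²
E_1 = -13.6057 × 49 / 1
E_1 = -666.6793 / 1
E_1 = -666.68 eV

The energy is 49 times more negative than hydrogen at the same n due to the stronger nuclear charge.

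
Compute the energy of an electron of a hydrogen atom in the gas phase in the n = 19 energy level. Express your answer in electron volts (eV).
-0.038 eV

The energy levels of a hydrogen-like atom are given by:
E_n = -13.6057 eV / n²

For n = 19:
E_19 = -13.6057 eV / 19²
E_19 = -13.6057 eV / 361
E_19 = -0.038 eV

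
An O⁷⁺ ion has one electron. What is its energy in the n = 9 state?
-10.75 eV

For hydrogen-like ions, the energy levels scale with Z²:
E_n = -13.6057 Z² / n² eV

For O⁷⁺ (Z = 8) at n = 9:
E_9 = -13.6057 × 8² / 9²
E_9 = -13.6057 × 64 / 81
E_9 = -870.7648 / 81
E_9 = -10.75 eV

The energy is 64 times more negative than hydrogen at the same n due to the stronger nuclear charge.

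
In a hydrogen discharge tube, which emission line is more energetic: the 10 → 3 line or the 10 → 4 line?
10 → 3

Calculate the energy for each transition:

Transition 10 → 3:
ΔE₁ = |E_3 - E_10| = |-13.6057/3² - (-13.6057/10²)|
ΔE₁ = |-1.511744444444 - (-0.136057000000)| = 1.375687444 eV

Transition 10 → 4:
ΔE₂ = |E_4 - E_10| = |-13.6057/4² - (-13.6057/10²)|
ΔE₂ = |-0.850356250000 - (-0.136057000000)| = 0.714299250 eV

Since 1.375687444 eV > 0.714299250 eV, the transition 10 → 3 emits the more energetic photon.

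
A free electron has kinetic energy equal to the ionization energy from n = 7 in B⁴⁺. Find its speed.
1.5626e+06 m/s (or 0.5212% of c)

The binding energy at n = 7 for B⁴⁺ is:
E_7 = -13.6057 × 5²/7² = -6.9416837 eV
|E_7| = 6.9416837 eV

Convert to Joules:
KE = 6.9416837 eV × (1.602177 × 10⁻¹⁹ J/eV) = 1.112181e-18 J

Using KE = ½mv²:
v = √(2·KE/m_e)
v = √(2 × 1.112181e-18 J / 9.10938 × 10⁻³¹ kg)
v = 1.5626e+06 m/s

This is approximately 0.5212% the speed of light.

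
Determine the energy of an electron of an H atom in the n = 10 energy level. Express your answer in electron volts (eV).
-0.14 eV

The energy levels of a hydrogen-like atom are given by:
E_n = -13.6057 eV / n²

For n = 10:
E_10 = -13.6057 eV / 10²
E_10 = -13.6057 eV / 100
E_10 = -0.14 eV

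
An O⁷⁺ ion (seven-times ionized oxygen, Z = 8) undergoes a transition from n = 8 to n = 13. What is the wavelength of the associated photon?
146.670293 nm

First, find the transition energy using E_n = -13.6057 Z² / n² eV:
E_8 = -13.6057 × 8² / 8² = -13.6057000000 eV
E_13 = -13.6057 × 8² / 13² = -5.1524544379 eV

Photon energy: |ΔE| = |E_13 - E_8| = 8.4532455621 eV

Convert to wavelength using E = hc/λ with hc = 1239.84 eV·nm:
λ = hc/E = 1239.84 eV·nm / 8.4532455621 eV
λ = 146.670293 nm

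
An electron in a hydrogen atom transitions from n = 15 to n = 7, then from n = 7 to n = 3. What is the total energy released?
1.451275 eV

The energy levels of hydrogen are E_n = -13.6057 / n² eV.

First transition (15 → 7):
ΔE₁ = |E_7 - E_15|
ΔE₁ = |-0.277667346939 - (-0.060469777778)| = 0.217197569 eV

Second transition (7 → 3):
ΔE₂ = |E_3 - E_7|
ΔE₂ = |-1.511744444444 - (-0.277667346939)| = 1.234077098 eV

Total energy released:
E_total = ΔE₁ + ΔE₂ = 0.217197569 + 1.234077098 = 1.451275 eV

Note: This equals the direct transition 15 → 3: 1.451275 eV ✓
Energy is conserved regardless of the path taken.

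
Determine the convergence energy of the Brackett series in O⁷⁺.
54.42 eV

The series limit corresponds to the transition from n = ∞ to n = 4.
This is the highest energy (shortest wavelength) transition in the Brackett series.

E_∞ = 0 eV
E_4 = -13.6057 × 8² / 4² = -54.42 eV

Energy at series limit:
ΔE = E_∞ - E_4 = 0 - (-54.42) = 54.42 eV

This energy equals the ionization energy from the n = 4 state of O⁷⁺.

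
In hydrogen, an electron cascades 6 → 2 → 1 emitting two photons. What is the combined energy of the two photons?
13.227764 eV

The energy levels of hydrogen are E_n = -13.6057 / n² eV.

First transition (6 → 2):
ΔE₁ = |E_2 - E_6|
ΔE₁ = |-3.401425000000 - (-0.377936111111)| = 3.023488889 eV

Second transition (2 → 1):
ΔE₂ = |E_1 - E_2|
ΔE₂ = |-13.605700000000 - (-3.401425000000)| = 10.204275000 eV

Total energy released:
E_total = ΔE₁ + ΔE₂ = 3.023488889 + 10.204275000 = 13.227764 eV

Note: This equals the direct transition 6 → 1: 13.227764 eV ✓
Energy is conserved regardless of the path taken.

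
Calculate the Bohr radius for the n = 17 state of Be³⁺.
3.823305 nm (or 38.233054 Å)

The Bohr radius formula is:
r_n = n² a₀ / Z

where a₀ = 0.052917721 nm is the Bohr radius.

For Be³⁺ (Z = 4) at n = 17:
r_17 = 17² × 0.052917721 nm / 4
r_17 = 289 × 0.052917721 nm / 4
r_17 = 15.2932214 nm / 4
r_17 = 3.823305 nm

The electron orbits at approximately 3.823305 nm from the nucleus.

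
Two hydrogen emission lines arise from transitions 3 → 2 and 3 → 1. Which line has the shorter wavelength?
3 → 1

Calculate the energy for each transition:

Transition 3 → 2:
ΔE₁ = |E_2 - E_3| = |-13.6057/2² - (-13.6057/3²)|
ΔE₁ = |-3.4014250000 - (-1.5117444444)| = 1.8896806 eV

Transition 3 → 1:
ΔE₂ = |E_1 - E_3| = |-13.6057/1² - (-13.6057/3²)|
ΔE₂ = |-13.6057000000 - (-1.5117444444)| = 12.0939556 eV

Since 12.0939556 eV > 1.8896806 eV, the transition 3 → 1 emits the more energetic photon.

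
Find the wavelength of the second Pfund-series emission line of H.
4651.249 nm

The lines of a series are numbered from the longest wavelength (smallest ΔE) outward; the second line is the transition from n = n_f + 2 to n_f.
The Pfund series has all transitions ending at n_f = 5.

For H, the second line (β-line) is the jump from n = 7 to n = 5:
E_7 = -13.6057 / 7² = -0.277667347 eV
E_5 = -13.6057 / 5² = -0.544228000 eV
ΔE = E_7 - E_5 = 0.266560653 eV

λ = hc/E = 1239.84 eV·nm / 0.266560653 eV
λ = 4651.249 nm

This is the β-line of the Pfund series in H.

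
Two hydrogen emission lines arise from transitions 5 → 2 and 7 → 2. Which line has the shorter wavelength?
7 → 2

Calculate the energy for each transition:

Transition 5 → 2:
ΔE₁ = |E_2 - E_5| = |-13.6057/2² - (-13.6057/5²)|
ΔE₁ = |-3.40142500000 - (-0.54422800000)| = 2.85719700 eV

Transition 7 → 2:
ΔE₂ = |E_2 - E_7| = |-13.6057/2² - (-13.6057/7²)|
ΔE₂ = |-3.40142500000 - (-0.27766734694)| = 3.12375765 eV

Since 3.12375765 eV > 2.85719700 eV, the transition 7 → 2 emits the more energetic photon.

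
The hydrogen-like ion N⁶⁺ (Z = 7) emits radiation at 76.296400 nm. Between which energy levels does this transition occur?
n = 8 → n = 5

First, find the photon energy from the wavelength (hc = 1239.84 eV·nm):
E = hc/λ = 1239.84 eV·nm / 76.296400 nm = 16.250308 eV

The energy levels of N⁶⁺ satisfy E_n = -13.6057 × 7² / n² eV, so an emission n_i → n_f releases
ΔE = 13.6057 × 7² × (1/n_f² − 1/n_i²) eV.

Setting ΔE equal to the photon energy:
1/n_f² − 1/n_i² = 16.250308 / (13.6057 × 7²) = 0.024375000

Since 1/n_i² must be positive, we need 1/n_f² > 0.024375000, i.e. n_f ≤ 6. For each allowed n_f, solve n_i = (1/n_f² − 0.024375000)^(−1/2) and check whether it is a whole number:
  n_f = 1: 1/n_i² = 1.000000000 − 0.024375000 = 0.975625000 → n_i = 1.012  (not an integer) ✗
  n_f = 2: 1/n_i² = 0.250000000 − 0.024375000 = 0.225625000 → n_i = 2.105  (not an integer) ✗
  n_f = 3: 1/n_i² = 0.111111111 − 0.024375000 = 0.086736111 → n_i = 3.395  (not an integer) ✗
  n_f = 4: 1/n_i² = 0.062500000 − 0.024375000 = 0.038125000 → n_i = 5.121  (not an integer) ✗
  n_f = 5: 1/n_i² = 0.040000000 − 0.024375000 = 0.015625000 → n_i = 8.000  → integer, n_i = 8 ✓
  n_f = 6: 1/n_i² = 0.027777778 − 0.024375000 = 0.003402778 → n_i = 17.143  (not an integer) ✗

Only n_f = 5 gives an integer upper level, n_i = 8.

The transition is from n = 8 to n = 5 (emission).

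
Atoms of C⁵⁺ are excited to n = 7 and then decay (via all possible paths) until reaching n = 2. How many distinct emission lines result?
15

The electron can occupy levels n = 2, 3, ..., 7 during de-excitation — that is m = 7 - 2 + 1 = 6 distinct levels.

The number of distinct spectral lines equals the number of ways to choose 2 of these m levels (each pair gives one possible emission transition):

Number of lines = m(m-1)/2 = 6×5/2 = 15

These correspond to all possible transitions between the 6 levels:
7 → 6, 7 → 5, 7 → 4, 7 → 3, 7 → 2, 6 → 5, 6 → 4, 6 → 3...

Each transition produces a photon with a unique energy (and thus wavelength). This count does not depend on Z.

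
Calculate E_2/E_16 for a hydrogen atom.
64.0000

Using E_n = -13.6057 Z² / n² eV with Z = 1:

E_2 = -13.6057 / 2² = -13.6057 / 4 = -3.4014250000 eV
E_16 = -13.6057 / 16² = -13.6057 / 256 = -0.0531472656 eV

The ratio is:
E_2/E_16 = (-3.4014250000) / (-0.0531472656)
E_2/E_16 = (-13.6057/4) / (-13.6057/256)
E_2/E_16 = 256/4
E_2/E_16 = 64.0000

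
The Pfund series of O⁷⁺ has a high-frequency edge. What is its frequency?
8.42e+15 Hz

The series limit corresponds to the transition from n = ∞ to n = 5.
This is the highest energy (shortest wavelength) transition in the Pfund series.

E_∞ = 0 eV
E_5 = -13.6057 × 8² / 5² = -34.83059200 eV

Energy at series limit:
ΔE = E_∞ - E_5 = 0 - (-34.83059200) = 34.83059200 eV
E = 34.83059200 eV × (1.602177 × 10⁻¹⁹ J/eV) = 5.5805e-18 J
f = E/h = 5.5805e-18 J / (6.62607 × 10⁻³⁴ J·s) = 8.42e+15 Hz

This energy equals the ionization energy from the n = 5 state of O⁷⁺.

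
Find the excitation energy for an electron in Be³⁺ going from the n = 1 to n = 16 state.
216.84084 eV

The energy levels of a hydrogen-like atom are E_n = -13.6057 Z² eV / n².

Energy at n = 1: E_1 = -13.6057 × 4² / 1² = -217.69120000 eV
Energy at n = 16: E_16 = -13.6057 × 4² / 16² = -0.85035625 eV

The excitation energy is the difference:
ΔE = E_16 - E_1
ΔE = -0.85035625 - (-217.69120000)
ΔE = 216.84084 eV

Since this is positive, energy must be absorbed (photon absorption).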